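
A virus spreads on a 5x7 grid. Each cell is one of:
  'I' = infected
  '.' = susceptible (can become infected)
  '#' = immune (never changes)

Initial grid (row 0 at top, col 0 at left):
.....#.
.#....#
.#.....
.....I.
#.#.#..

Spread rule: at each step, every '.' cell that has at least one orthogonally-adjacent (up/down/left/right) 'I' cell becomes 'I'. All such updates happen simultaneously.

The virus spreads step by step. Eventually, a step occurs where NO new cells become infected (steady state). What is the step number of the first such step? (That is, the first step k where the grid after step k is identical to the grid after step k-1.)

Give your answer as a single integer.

Answer: 9

Derivation:
Step 0 (initial): 1 infected
Step 1: +4 new -> 5 infected
Step 2: +5 new -> 10 infected
Step 3: +4 new -> 14 infected
Step 4: +4 new -> 18 infected
Step 5: +4 new -> 22 infected
Step 6: +2 new -> 24 infected
Step 7: +2 new -> 26 infected
Step 8: +1 new -> 27 infected
Step 9: +0 new -> 27 infected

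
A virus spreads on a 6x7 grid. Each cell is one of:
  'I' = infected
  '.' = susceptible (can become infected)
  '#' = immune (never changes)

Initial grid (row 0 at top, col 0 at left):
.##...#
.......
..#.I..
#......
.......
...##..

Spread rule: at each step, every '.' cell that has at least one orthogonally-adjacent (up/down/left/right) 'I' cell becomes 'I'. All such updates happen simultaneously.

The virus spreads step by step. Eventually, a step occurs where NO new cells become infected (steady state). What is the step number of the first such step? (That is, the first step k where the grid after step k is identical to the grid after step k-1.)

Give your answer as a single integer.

Answer: 8

Derivation:
Step 0 (initial): 1 infected
Step 1: +4 new -> 5 infected
Step 2: +7 new -> 12 infected
Step 3: +8 new -> 20 infected
Step 4: +5 new -> 25 infected
Step 5: +5 new -> 30 infected
Step 6: +4 new -> 34 infected
Step 7: +1 new -> 35 infected
Step 8: +0 new -> 35 infected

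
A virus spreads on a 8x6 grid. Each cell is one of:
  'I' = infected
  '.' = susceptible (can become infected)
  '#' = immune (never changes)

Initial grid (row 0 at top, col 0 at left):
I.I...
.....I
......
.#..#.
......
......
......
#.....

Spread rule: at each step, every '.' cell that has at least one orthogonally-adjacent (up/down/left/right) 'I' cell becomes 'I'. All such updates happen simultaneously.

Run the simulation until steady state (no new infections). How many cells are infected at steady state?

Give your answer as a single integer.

Step 0 (initial): 3 infected
Step 1: +7 new -> 10 infected
Step 2: +7 new -> 17 infected
Step 3: +5 new -> 22 infected
Step 4: +5 new -> 27 infected
Step 5: +6 new -> 33 infected
Step 6: +6 new -> 39 infected
Step 7: +4 new -> 43 infected
Step 8: +2 new -> 45 infected
Step 9: +0 new -> 45 infected

Answer: 45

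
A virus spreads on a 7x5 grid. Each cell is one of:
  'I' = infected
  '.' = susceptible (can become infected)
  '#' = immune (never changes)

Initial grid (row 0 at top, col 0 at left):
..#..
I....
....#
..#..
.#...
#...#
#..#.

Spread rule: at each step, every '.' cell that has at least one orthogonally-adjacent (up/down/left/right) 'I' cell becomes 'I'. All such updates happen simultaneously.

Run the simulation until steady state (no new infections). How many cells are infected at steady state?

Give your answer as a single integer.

Step 0 (initial): 1 infected
Step 1: +3 new -> 4 infected
Step 2: +4 new -> 8 infected
Step 3: +4 new -> 12 infected
Step 4: +3 new -> 15 infected
Step 5: +2 new -> 17 infected
Step 6: +2 new -> 19 infected
Step 7: +3 new -> 22 infected
Step 8: +1 new -> 23 infected
Step 9: +2 new -> 25 infected
Step 10: +1 new -> 26 infected
Step 11: +0 new -> 26 infected

Answer: 26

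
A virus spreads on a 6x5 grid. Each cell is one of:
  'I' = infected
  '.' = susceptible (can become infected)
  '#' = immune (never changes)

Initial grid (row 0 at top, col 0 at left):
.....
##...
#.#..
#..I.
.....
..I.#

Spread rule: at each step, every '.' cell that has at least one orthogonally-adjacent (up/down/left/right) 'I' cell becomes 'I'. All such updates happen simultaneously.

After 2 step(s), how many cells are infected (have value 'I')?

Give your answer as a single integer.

Answer: 15

Derivation:
Step 0 (initial): 2 infected
Step 1: +7 new -> 9 infected
Step 2: +6 new -> 15 infected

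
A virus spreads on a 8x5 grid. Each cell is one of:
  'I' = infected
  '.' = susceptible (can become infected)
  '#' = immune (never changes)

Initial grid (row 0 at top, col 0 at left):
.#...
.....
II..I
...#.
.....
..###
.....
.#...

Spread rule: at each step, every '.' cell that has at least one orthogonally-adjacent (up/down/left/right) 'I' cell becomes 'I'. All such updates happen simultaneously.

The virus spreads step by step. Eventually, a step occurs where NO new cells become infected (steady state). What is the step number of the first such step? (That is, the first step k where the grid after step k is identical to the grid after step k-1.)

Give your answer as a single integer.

Step 0 (initial): 3 infected
Step 1: +8 new -> 11 infected
Step 2: +8 new -> 19 infected
Step 3: +6 new -> 25 infected
Step 4: +2 new -> 27 infected
Step 5: +2 new -> 29 infected
Step 6: +2 new -> 31 infected
Step 7: +2 new -> 33 infected
Step 8: +1 new -> 34 infected
Step 9: +0 new -> 34 infected

Answer: 9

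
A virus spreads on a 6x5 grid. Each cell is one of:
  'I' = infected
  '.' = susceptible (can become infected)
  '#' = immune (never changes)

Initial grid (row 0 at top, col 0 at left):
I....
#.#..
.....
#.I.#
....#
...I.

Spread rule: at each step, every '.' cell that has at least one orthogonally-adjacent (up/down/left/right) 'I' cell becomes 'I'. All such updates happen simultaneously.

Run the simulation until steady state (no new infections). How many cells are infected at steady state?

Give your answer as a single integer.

Step 0 (initial): 3 infected
Step 1: +8 new -> 11 infected
Step 2: +6 new -> 17 infected
Step 3: +6 new -> 23 infected
Step 4: +2 new -> 25 infected
Step 5: +0 new -> 25 infected

Answer: 25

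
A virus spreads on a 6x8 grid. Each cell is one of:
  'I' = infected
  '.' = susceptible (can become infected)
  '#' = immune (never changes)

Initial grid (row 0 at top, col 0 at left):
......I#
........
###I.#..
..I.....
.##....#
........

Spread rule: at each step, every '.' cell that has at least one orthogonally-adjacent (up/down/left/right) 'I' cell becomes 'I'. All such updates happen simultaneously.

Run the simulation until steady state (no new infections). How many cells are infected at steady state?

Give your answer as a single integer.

Answer: 40

Derivation:
Step 0 (initial): 3 infected
Step 1: +6 new -> 9 infected
Step 2: +10 new -> 19 infected
Step 3: +8 new -> 27 infected
Step 4: +8 new -> 35 infected
Step 5: +4 new -> 39 infected
Step 6: +1 new -> 40 infected
Step 7: +0 new -> 40 infected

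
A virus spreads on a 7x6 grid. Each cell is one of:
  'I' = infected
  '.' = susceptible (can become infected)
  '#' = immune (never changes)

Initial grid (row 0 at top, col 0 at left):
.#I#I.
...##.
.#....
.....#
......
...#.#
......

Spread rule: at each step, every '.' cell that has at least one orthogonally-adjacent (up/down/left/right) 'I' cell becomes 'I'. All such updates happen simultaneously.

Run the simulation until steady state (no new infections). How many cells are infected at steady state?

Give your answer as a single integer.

Step 0 (initial): 2 infected
Step 1: +2 new -> 4 infected
Step 2: +3 new -> 7 infected
Step 3: +4 new -> 11 infected
Step 4: +6 new -> 17 infected
Step 5: +5 new -> 22 infected
Step 6: +4 new -> 26 infected
Step 7: +5 new -> 31 infected
Step 8: +2 new -> 33 infected
Step 9: +1 new -> 34 infected
Step 10: +0 new -> 34 infected

Answer: 34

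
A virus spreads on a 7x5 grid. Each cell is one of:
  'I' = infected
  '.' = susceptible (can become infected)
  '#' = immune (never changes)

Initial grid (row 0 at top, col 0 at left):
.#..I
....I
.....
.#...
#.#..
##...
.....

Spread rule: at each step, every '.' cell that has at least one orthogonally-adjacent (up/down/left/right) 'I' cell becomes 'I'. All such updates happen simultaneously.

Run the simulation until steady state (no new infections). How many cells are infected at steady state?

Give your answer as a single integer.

Answer: 28

Derivation:
Step 0 (initial): 2 infected
Step 1: +3 new -> 5 infected
Step 2: +4 new -> 9 infected
Step 3: +4 new -> 13 infected
Step 4: +5 new -> 18 infected
Step 5: +4 new -> 22 infected
Step 6: +3 new -> 25 infected
Step 7: +1 new -> 26 infected
Step 8: +1 new -> 27 infected
Step 9: +1 new -> 28 infected
Step 10: +0 new -> 28 infected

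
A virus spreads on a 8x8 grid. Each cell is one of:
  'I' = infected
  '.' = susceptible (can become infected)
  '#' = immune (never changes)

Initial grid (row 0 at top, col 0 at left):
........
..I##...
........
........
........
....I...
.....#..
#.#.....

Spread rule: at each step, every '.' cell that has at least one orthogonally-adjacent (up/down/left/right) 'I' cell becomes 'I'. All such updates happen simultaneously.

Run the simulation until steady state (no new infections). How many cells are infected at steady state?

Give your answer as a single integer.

Answer: 59

Derivation:
Step 0 (initial): 2 infected
Step 1: +7 new -> 9 infected
Step 2: +13 new -> 22 infected
Step 3: +15 new -> 37 infected
Step 4: +10 new -> 47 infected
Step 5: +8 new -> 55 infected
Step 6: +3 new -> 58 infected
Step 7: +1 new -> 59 infected
Step 8: +0 new -> 59 infected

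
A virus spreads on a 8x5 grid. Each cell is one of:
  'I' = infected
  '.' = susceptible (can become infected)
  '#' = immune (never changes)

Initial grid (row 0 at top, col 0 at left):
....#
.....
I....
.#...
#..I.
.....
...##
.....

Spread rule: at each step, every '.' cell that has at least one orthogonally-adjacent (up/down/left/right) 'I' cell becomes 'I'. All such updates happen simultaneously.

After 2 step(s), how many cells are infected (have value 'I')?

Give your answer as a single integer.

Answer: 18

Derivation:
Step 0 (initial): 2 infected
Step 1: +7 new -> 9 infected
Step 2: +9 new -> 18 infected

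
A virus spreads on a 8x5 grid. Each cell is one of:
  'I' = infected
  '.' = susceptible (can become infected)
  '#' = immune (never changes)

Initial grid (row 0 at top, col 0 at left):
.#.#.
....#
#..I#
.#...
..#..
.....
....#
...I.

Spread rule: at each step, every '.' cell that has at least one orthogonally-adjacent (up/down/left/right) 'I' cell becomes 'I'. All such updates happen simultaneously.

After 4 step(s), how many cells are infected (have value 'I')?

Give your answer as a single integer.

Answer: 26

Derivation:
Step 0 (initial): 2 infected
Step 1: +6 new -> 8 infected
Step 2: +8 new -> 16 infected
Step 3: +7 new -> 23 infected
Step 4: +3 new -> 26 infected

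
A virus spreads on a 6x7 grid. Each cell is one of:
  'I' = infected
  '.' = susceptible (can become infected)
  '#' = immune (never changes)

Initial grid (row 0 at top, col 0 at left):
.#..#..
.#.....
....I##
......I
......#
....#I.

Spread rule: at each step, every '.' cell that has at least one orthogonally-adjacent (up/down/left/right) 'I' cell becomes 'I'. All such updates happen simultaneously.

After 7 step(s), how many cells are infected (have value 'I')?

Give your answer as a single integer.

Step 0 (initial): 3 infected
Step 1: +6 new -> 9 infected
Step 2: +5 new -> 14 infected
Step 3: +7 new -> 21 infected
Step 4: +6 new -> 27 infected
Step 5: +4 new -> 31 infected
Step 6: +3 new -> 34 infected
Step 7: +1 new -> 35 infected

Answer: 35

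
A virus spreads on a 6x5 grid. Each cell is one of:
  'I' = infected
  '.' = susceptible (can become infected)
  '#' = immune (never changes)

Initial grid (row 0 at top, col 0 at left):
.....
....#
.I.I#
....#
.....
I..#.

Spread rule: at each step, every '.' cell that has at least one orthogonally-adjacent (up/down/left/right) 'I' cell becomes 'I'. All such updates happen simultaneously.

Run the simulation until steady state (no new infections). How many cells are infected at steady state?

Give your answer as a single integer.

Answer: 26

Derivation:
Step 0 (initial): 3 infected
Step 1: +8 new -> 11 infected
Step 2: +9 new -> 20 infected
Step 3: +5 new -> 25 infected
Step 4: +1 new -> 26 infected
Step 5: +0 new -> 26 infected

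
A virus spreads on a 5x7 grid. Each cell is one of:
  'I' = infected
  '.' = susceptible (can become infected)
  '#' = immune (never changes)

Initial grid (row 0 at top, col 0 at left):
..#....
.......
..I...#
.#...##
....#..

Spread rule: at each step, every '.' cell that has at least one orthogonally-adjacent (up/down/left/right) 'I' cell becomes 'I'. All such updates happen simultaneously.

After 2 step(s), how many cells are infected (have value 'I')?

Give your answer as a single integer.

Step 0 (initial): 1 infected
Step 1: +4 new -> 5 infected
Step 2: +6 new -> 11 infected

Answer: 11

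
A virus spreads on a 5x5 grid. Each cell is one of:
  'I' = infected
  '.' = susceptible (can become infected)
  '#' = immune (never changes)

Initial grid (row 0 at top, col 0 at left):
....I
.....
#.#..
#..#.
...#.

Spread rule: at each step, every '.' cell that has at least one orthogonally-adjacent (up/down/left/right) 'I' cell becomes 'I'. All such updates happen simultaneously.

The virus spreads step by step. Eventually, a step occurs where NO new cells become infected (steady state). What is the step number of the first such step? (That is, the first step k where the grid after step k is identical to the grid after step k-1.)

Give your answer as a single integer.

Step 0 (initial): 1 infected
Step 1: +2 new -> 3 infected
Step 2: +3 new -> 6 infected
Step 3: +4 new -> 10 infected
Step 4: +3 new -> 13 infected
Step 5: +2 new -> 15 infected
Step 6: +1 new -> 16 infected
Step 7: +2 new -> 18 infected
Step 8: +2 new -> 20 infected
Step 9: +0 new -> 20 infected

Answer: 9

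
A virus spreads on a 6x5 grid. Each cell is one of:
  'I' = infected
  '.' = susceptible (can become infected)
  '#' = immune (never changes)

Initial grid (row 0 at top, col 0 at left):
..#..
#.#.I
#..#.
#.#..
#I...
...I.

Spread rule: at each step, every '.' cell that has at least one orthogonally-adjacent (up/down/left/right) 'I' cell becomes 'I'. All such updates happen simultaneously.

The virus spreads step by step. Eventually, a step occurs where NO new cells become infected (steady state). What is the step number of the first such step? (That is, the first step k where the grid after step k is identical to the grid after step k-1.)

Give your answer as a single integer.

Answer: 6

Derivation:
Step 0 (initial): 3 infected
Step 1: +9 new -> 12 infected
Step 2: +6 new -> 18 infected
Step 3: +2 new -> 20 infected
Step 4: +1 new -> 21 infected
Step 5: +1 new -> 22 infected
Step 6: +0 new -> 22 infected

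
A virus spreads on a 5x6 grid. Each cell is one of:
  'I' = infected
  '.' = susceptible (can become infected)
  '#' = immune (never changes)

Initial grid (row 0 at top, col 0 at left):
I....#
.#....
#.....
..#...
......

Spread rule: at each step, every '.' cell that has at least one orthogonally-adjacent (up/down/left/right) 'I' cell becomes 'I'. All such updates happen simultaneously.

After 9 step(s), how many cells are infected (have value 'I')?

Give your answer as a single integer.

Answer: 26

Derivation:
Step 0 (initial): 1 infected
Step 1: +2 new -> 3 infected
Step 2: +1 new -> 4 infected
Step 3: +2 new -> 6 infected
Step 4: +3 new -> 9 infected
Step 5: +3 new -> 12 infected
Step 6: +4 new -> 16 infected
Step 7: +5 new -> 21 infected
Step 8: +4 new -> 25 infected
Step 9: +1 new -> 26 infected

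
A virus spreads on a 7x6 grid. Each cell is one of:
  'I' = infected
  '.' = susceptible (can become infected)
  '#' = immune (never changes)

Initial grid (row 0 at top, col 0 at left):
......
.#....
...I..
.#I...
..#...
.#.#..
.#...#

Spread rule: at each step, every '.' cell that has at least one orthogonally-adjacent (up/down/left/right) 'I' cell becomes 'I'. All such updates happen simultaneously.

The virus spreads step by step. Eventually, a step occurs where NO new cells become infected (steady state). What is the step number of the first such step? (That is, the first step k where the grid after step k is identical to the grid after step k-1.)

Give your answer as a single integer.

Answer: 9

Derivation:
Step 0 (initial): 2 infected
Step 1: +4 new -> 6 infected
Step 2: +7 new -> 13 infected
Step 3: +6 new -> 19 infected
Step 4: +6 new -> 25 infected
Step 5: +4 new -> 29 infected
Step 6: +3 new -> 32 infected
Step 7: +2 new -> 34 infected
Step 8: +1 new -> 35 infected
Step 9: +0 new -> 35 infected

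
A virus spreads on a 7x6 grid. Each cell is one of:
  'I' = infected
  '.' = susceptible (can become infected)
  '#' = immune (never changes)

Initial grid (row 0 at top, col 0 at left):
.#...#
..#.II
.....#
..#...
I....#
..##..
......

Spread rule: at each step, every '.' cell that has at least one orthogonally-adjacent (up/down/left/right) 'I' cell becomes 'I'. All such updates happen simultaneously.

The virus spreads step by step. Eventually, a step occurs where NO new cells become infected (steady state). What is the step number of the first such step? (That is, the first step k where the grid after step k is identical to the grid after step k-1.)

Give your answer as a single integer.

Step 0 (initial): 3 infected
Step 1: +6 new -> 9 infected
Step 2: +8 new -> 17 infected
Step 3: +9 new -> 26 infected
Step 4: +4 new -> 30 infected
Step 5: +3 new -> 33 infected
Step 6: +1 new -> 34 infected
Step 7: +0 new -> 34 infected

Answer: 7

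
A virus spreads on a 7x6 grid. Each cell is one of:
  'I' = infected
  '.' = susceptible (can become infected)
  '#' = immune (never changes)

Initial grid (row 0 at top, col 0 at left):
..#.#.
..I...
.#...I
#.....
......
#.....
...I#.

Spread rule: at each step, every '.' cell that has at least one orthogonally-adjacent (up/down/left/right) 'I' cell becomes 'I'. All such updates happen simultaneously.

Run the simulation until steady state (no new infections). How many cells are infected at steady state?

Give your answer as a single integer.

Answer: 36

Derivation:
Step 0 (initial): 3 infected
Step 1: +8 new -> 11 infected
Step 2: +13 new -> 24 infected
Step 3: +9 new -> 33 infected
Step 4: +2 new -> 35 infected
Step 5: +1 new -> 36 infected
Step 6: +0 new -> 36 infected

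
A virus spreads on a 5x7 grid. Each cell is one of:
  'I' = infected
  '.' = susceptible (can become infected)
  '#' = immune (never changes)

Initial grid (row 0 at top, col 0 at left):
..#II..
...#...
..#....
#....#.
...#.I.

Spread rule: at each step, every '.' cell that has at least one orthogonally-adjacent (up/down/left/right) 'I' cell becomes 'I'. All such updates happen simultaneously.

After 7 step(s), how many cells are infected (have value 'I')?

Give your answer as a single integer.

Answer: 25

Derivation:
Step 0 (initial): 3 infected
Step 1: +4 new -> 7 infected
Step 2: +5 new -> 12 infected
Step 3: +5 new -> 17 infected
Step 4: +1 new -> 18 infected
Step 5: +2 new -> 20 infected
Step 6: +2 new -> 22 infected
Step 7: +3 new -> 25 infected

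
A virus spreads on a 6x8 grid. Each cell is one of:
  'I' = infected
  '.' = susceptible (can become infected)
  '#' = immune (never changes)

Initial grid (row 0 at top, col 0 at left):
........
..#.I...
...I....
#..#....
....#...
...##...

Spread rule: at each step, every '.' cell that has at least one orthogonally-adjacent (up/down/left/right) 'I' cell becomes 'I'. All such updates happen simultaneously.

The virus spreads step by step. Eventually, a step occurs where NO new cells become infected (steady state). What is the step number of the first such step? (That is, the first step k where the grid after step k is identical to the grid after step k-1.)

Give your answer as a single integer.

Step 0 (initial): 2 infected
Step 1: +5 new -> 7 infected
Step 2: +7 new -> 14 infected
Step 3: +9 new -> 23 infected
Step 4: +9 new -> 32 infected
Step 5: +6 new -> 38 infected
Step 6: +3 new -> 41 infected
Step 7: +1 new -> 42 infected
Step 8: +0 new -> 42 infected

Answer: 8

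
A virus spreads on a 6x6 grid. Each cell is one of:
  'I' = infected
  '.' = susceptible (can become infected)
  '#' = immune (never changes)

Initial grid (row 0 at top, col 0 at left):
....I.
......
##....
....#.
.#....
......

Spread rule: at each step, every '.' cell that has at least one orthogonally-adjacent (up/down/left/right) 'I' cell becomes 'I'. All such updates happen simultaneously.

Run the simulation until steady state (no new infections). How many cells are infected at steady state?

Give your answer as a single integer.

Step 0 (initial): 1 infected
Step 1: +3 new -> 4 infected
Step 2: +4 new -> 8 infected
Step 3: +4 new -> 12 infected
Step 4: +5 new -> 17 infected
Step 5: +4 new -> 21 infected
Step 6: +5 new -> 26 infected
Step 7: +3 new -> 29 infected
Step 8: +2 new -> 31 infected
Step 9: +1 new -> 32 infected
Step 10: +0 new -> 32 infected

Answer: 32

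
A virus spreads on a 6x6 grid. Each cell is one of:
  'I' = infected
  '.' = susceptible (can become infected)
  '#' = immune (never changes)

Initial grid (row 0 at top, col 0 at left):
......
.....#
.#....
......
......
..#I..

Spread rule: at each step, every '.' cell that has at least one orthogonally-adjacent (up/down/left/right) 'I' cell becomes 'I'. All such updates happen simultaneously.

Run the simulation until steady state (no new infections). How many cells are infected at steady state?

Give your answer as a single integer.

Answer: 33

Derivation:
Step 0 (initial): 1 infected
Step 1: +2 new -> 3 infected
Step 2: +4 new -> 7 infected
Step 3: +5 new -> 12 infected
Step 4: +7 new -> 19 infected
Step 5: +6 new -> 25 infected
Step 6: +4 new -> 29 infected
Step 7: +3 new -> 32 infected
Step 8: +1 new -> 33 infected
Step 9: +0 new -> 33 infected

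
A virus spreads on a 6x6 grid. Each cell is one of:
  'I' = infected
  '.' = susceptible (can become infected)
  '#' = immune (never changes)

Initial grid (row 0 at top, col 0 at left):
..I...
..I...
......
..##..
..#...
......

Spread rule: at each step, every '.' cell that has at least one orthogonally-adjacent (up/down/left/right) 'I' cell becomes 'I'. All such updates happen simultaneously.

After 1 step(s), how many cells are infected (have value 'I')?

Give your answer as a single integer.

Answer: 7

Derivation:
Step 0 (initial): 2 infected
Step 1: +5 new -> 7 infected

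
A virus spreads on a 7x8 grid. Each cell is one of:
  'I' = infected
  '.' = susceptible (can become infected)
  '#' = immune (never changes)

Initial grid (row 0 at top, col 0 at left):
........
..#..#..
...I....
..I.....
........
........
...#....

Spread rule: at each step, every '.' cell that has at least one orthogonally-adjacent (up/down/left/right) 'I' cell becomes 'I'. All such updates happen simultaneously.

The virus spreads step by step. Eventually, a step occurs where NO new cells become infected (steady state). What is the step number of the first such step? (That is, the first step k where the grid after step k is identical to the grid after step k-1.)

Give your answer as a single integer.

Answer: 9

Derivation:
Step 0 (initial): 2 infected
Step 1: +6 new -> 8 infected
Step 2: +9 new -> 17 infected
Step 3: +11 new -> 28 infected
Step 4: +10 new -> 38 infected
Step 5: +8 new -> 46 infected
Step 6: +4 new -> 50 infected
Step 7: +2 new -> 52 infected
Step 8: +1 new -> 53 infected
Step 9: +0 new -> 53 infected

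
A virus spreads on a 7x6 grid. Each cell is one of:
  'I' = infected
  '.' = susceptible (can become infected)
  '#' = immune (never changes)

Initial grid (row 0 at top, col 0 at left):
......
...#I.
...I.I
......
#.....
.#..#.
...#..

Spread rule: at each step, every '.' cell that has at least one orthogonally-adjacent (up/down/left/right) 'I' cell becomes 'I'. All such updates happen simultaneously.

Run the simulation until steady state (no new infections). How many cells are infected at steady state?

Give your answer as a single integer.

Answer: 37

Derivation:
Step 0 (initial): 3 infected
Step 1: +6 new -> 9 infected
Step 2: +8 new -> 17 infected
Step 3: +8 new -> 25 infected
Step 4: +6 new -> 31 infected
Step 5: +3 new -> 34 infected
Step 6: +1 new -> 35 infected
Step 7: +1 new -> 36 infected
Step 8: +1 new -> 37 infected
Step 9: +0 new -> 37 infected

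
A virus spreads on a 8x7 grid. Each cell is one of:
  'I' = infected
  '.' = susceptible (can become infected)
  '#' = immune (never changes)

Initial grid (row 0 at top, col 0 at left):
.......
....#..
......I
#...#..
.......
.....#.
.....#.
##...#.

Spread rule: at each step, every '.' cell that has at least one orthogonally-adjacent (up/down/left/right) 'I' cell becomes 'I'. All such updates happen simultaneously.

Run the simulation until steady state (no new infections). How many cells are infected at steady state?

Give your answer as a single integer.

Answer: 48

Derivation:
Step 0 (initial): 1 infected
Step 1: +3 new -> 4 infected
Step 2: +5 new -> 9 infected
Step 3: +4 new -> 13 infected
Step 4: +6 new -> 19 infected
Step 5: +7 new -> 26 infected
Step 6: +7 new -> 33 infected
Step 7: +6 new -> 39 infected
Step 8: +5 new -> 44 infected
Step 9: +3 new -> 47 infected
Step 10: +1 new -> 48 infected
Step 11: +0 new -> 48 infected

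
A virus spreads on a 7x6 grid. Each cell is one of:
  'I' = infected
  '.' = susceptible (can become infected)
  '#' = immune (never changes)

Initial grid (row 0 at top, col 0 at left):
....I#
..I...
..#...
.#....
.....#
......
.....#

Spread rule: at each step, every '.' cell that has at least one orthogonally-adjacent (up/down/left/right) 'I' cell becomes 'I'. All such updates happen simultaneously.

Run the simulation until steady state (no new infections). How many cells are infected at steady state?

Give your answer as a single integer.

Step 0 (initial): 2 infected
Step 1: +5 new -> 7 infected
Step 2: +6 new -> 13 infected
Step 3: +5 new -> 18 infected
Step 4: +5 new -> 23 infected
Step 5: +4 new -> 27 infected
Step 6: +6 new -> 33 infected
Step 7: +3 new -> 36 infected
Step 8: +1 new -> 37 infected
Step 9: +0 new -> 37 infected

Answer: 37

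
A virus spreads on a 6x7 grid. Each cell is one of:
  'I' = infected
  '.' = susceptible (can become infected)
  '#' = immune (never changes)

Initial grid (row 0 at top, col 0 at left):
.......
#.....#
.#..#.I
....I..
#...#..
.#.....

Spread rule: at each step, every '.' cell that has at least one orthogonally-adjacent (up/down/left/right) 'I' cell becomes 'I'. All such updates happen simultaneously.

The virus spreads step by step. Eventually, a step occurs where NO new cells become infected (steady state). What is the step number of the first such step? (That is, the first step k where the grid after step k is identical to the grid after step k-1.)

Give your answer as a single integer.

Step 0 (initial): 2 infected
Step 1: +4 new -> 6 infected
Step 2: +6 new -> 12 infected
Step 3: +9 new -> 21 infected
Step 4: +8 new -> 29 infected
Step 5: +3 new -> 32 infected
Step 6: +1 new -> 33 infected
Step 7: +1 new -> 34 infected
Step 8: +0 new -> 34 infected

Answer: 8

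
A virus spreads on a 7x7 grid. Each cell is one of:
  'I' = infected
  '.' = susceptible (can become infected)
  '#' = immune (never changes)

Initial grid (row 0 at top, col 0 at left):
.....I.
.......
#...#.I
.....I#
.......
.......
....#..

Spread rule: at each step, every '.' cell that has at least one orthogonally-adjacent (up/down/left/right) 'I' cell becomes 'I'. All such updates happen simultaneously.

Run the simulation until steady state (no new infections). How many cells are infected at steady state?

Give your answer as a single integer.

Step 0 (initial): 3 infected
Step 1: +7 new -> 10 infected
Step 2: +6 new -> 16 infected
Step 3: +8 new -> 24 infected
Step 4: +7 new -> 31 infected
Step 5: +7 new -> 38 infected
Step 6: +4 new -> 42 infected
Step 7: +2 new -> 44 infected
Step 8: +1 new -> 45 infected
Step 9: +0 new -> 45 infected

Answer: 45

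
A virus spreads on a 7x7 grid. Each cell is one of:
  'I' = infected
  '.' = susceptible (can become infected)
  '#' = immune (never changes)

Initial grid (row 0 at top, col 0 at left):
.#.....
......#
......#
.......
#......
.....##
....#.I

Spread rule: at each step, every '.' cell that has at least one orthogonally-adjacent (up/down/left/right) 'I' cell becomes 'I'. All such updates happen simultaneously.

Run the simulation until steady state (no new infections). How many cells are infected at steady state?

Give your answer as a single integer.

Step 0 (initial): 1 infected
Step 1: +1 new -> 2 infected
Step 2: +0 new -> 2 infected

Answer: 2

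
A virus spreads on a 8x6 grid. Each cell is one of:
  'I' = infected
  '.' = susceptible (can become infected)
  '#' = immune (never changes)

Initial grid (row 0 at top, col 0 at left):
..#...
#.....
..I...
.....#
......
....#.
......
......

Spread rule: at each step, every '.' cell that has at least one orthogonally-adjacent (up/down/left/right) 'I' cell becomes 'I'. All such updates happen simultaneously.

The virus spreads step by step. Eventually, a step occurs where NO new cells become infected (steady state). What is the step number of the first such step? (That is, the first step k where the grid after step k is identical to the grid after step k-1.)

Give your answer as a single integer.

Answer: 9

Derivation:
Step 0 (initial): 1 infected
Step 1: +4 new -> 5 infected
Step 2: +7 new -> 12 infected
Step 3: +9 new -> 21 infected
Step 4: +8 new -> 29 infected
Step 5: +6 new -> 35 infected
Step 6: +5 new -> 40 infected
Step 7: +3 new -> 43 infected
Step 8: +1 new -> 44 infected
Step 9: +0 new -> 44 infected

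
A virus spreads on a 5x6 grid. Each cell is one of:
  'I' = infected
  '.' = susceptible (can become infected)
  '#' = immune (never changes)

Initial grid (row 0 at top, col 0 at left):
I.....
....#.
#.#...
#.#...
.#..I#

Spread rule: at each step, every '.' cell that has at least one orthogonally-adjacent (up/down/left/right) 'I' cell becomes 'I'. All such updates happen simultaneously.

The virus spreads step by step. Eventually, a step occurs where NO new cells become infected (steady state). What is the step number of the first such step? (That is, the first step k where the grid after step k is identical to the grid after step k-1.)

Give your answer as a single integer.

Answer: 6

Derivation:
Step 0 (initial): 2 infected
Step 1: +4 new -> 6 infected
Step 2: +6 new -> 12 infected
Step 3: +5 new -> 17 infected
Step 4: +4 new -> 21 infected
Step 5: +1 new -> 22 infected
Step 6: +0 new -> 22 infected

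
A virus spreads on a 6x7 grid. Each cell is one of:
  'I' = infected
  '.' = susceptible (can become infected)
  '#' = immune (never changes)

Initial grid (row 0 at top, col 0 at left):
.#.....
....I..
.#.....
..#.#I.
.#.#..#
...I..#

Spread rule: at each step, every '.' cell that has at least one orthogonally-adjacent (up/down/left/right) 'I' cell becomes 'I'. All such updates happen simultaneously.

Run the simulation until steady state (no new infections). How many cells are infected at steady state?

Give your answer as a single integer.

Step 0 (initial): 3 infected
Step 1: +9 new -> 12 infected
Step 2: +10 new -> 22 infected
Step 3: +6 new -> 28 infected
Step 4: +2 new -> 30 infected
Step 5: +3 new -> 33 infected
Step 6: +1 new -> 34 infected
Step 7: +0 new -> 34 infected

Answer: 34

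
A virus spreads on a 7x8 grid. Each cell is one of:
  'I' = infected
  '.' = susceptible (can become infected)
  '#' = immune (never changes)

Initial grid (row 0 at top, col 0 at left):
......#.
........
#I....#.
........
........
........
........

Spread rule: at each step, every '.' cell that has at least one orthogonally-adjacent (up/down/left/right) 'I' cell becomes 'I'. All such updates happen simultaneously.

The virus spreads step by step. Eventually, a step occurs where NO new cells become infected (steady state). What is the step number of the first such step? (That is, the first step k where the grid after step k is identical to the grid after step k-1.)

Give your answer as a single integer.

Answer: 11

Derivation:
Step 0 (initial): 1 infected
Step 1: +3 new -> 4 infected
Step 2: +7 new -> 11 infected
Step 3: +8 new -> 19 infected
Step 4: +8 new -> 27 infected
Step 5: +7 new -> 34 infected
Step 6: +6 new -> 40 infected
Step 7: +5 new -> 45 infected
Step 8: +5 new -> 50 infected
Step 9: +2 new -> 52 infected
Step 10: +1 new -> 53 infected
Step 11: +0 new -> 53 infected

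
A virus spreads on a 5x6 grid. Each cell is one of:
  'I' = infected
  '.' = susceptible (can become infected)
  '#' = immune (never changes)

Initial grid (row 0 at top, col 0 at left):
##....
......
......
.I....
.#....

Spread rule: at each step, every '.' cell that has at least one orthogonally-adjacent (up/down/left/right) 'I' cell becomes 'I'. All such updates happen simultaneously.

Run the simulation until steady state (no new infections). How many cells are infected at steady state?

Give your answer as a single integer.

Step 0 (initial): 1 infected
Step 1: +3 new -> 4 infected
Step 2: +6 new -> 10 infected
Step 3: +5 new -> 15 infected
Step 4: +5 new -> 20 infected
Step 5: +4 new -> 24 infected
Step 6: +2 new -> 26 infected
Step 7: +1 new -> 27 infected
Step 8: +0 new -> 27 infected

Answer: 27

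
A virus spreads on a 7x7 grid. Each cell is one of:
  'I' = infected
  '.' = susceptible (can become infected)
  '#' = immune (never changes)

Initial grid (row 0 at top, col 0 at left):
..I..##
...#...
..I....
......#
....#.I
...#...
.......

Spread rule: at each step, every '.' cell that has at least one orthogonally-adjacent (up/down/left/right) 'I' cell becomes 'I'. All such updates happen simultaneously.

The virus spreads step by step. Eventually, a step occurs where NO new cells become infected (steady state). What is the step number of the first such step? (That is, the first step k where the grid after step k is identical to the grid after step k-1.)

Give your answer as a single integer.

Step 0 (initial): 3 infected
Step 1: +8 new -> 11 infected
Step 2: +11 new -> 22 infected
Step 3: +10 new -> 32 infected
Step 4: +6 new -> 38 infected
Step 5: +4 new -> 42 infected
Step 6: +1 new -> 43 infected
Step 7: +0 new -> 43 infected

Answer: 7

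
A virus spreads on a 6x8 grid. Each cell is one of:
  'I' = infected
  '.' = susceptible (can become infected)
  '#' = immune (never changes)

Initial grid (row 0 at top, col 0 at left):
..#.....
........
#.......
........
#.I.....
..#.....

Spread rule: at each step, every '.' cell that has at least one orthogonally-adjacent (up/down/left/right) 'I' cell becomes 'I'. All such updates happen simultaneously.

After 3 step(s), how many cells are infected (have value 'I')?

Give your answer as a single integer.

Step 0 (initial): 1 infected
Step 1: +3 new -> 4 infected
Step 2: +6 new -> 10 infected
Step 3: +8 new -> 18 infected

Answer: 18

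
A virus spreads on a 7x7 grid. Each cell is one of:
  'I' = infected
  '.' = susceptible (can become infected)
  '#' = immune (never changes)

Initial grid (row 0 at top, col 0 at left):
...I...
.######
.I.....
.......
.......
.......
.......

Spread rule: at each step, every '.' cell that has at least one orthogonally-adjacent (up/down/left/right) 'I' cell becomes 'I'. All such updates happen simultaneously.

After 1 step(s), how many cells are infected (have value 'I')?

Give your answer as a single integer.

Answer: 7

Derivation:
Step 0 (initial): 2 infected
Step 1: +5 new -> 7 infected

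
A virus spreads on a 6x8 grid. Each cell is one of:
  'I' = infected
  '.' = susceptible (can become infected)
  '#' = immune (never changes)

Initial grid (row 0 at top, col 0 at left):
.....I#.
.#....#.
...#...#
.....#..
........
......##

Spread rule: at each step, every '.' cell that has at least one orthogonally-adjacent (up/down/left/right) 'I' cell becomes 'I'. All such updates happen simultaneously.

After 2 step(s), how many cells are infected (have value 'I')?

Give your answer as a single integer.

Answer: 6

Derivation:
Step 0 (initial): 1 infected
Step 1: +2 new -> 3 infected
Step 2: +3 new -> 6 infected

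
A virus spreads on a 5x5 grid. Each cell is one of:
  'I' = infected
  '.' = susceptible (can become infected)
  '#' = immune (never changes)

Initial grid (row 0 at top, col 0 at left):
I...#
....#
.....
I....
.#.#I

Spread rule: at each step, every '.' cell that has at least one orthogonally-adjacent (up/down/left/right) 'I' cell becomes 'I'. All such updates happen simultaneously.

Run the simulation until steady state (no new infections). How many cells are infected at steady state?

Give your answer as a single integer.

Answer: 21

Derivation:
Step 0 (initial): 3 infected
Step 1: +6 new -> 9 infected
Step 2: +6 new -> 15 infected
Step 3: +5 new -> 20 infected
Step 4: +1 new -> 21 infected
Step 5: +0 new -> 21 infected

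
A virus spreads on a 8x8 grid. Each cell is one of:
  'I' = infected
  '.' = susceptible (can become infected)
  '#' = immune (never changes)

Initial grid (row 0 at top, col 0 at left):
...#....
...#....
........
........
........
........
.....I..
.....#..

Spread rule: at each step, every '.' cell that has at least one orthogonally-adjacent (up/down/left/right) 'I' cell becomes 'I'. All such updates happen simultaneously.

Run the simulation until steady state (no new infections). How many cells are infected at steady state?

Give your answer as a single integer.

Step 0 (initial): 1 infected
Step 1: +3 new -> 4 infected
Step 2: +7 new -> 11 infected
Step 3: +8 new -> 19 infected
Step 4: +8 new -> 27 infected
Step 5: +9 new -> 36 infected
Step 6: +9 new -> 45 infected
Step 7: +6 new -> 51 infected
Step 8: +4 new -> 55 infected
Step 9: +3 new -> 58 infected
Step 10: +2 new -> 60 infected
Step 11: +1 new -> 61 infected
Step 12: +0 new -> 61 infected

Answer: 61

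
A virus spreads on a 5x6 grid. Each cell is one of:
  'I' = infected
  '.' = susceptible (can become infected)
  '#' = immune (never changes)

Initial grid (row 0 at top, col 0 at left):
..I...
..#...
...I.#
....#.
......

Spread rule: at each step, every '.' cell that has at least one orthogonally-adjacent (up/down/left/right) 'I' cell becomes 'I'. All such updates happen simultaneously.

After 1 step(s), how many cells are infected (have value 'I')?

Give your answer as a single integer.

Step 0 (initial): 2 infected
Step 1: +6 new -> 8 infected

Answer: 8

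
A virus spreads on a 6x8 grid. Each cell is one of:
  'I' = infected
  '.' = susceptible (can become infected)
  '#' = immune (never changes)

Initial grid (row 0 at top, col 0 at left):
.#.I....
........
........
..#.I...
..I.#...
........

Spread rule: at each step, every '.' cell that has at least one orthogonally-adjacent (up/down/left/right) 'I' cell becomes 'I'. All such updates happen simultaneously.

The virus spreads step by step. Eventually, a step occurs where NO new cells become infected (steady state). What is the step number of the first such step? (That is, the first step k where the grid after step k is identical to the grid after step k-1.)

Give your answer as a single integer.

Answer: 6

Derivation:
Step 0 (initial): 3 infected
Step 1: +9 new -> 12 infected
Step 2: +11 new -> 23 infected
Step 3: +12 new -> 35 infected
Step 4: +7 new -> 42 infected
Step 5: +3 new -> 45 infected
Step 6: +0 new -> 45 infected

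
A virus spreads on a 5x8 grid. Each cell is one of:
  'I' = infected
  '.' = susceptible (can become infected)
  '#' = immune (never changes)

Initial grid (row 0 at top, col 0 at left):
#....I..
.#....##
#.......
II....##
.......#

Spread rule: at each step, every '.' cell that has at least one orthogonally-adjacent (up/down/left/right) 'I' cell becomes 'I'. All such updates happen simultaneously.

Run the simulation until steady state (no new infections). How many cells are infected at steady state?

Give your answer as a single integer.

Step 0 (initial): 3 infected
Step 1: +7 new -> 10 infected
Step 2: +7 new -> 17 infected
Step 3: +9 new -> 26 infected
Step 4: +4 new -> 30 infected
Step 5: +1 new -> 31 infected
Step 6: +0 new -> 31 infected

Answer: 31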